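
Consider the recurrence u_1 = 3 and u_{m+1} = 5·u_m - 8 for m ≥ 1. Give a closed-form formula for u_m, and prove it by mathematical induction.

u_m = 5^(m - 1) + 2

Computing the first terms: u_1 = 3, u_2 = 7, u_3 = 27. This suggests u_m = 5^(m - 1) + 2.
Base step (m = 1): the formula gives 3 = 3 = u_1.
Inductive step: assume the claim holds for m = i, so u_i = 5^(i - 1) + 2.
Then u_{i+1} = 5·u_i - 8 = 5·(5^(i - 1) + 2) - 8 = 5^i + 2 = 5^((i+1) - 1) + 2,
which is the claimed formula at m = i+1.
Hence, by induction on m, the claim holds for every m ≥ 1.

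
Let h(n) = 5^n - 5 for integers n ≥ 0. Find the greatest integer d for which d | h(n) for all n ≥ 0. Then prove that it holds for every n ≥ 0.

d = 4

Computing the first values: h(0) = -4 and h(1) = 0; gcd(-4, 0) = 4, so d ≤ 4.
We prove 4 | 5^n - 5 for all n ≥ 0 by induction on n.
For the base case n = 0: h(0) = -4 = 4·(-1), so 4 | h(0).
Suppose the result is true for n = i, i.e. 4 | h(i). Then
h(i+1) = 5^(i+1) - 5 = 5·(5^i - 5) + 20 = 5·h(i) + 20. The first term is divisible by 4 by the inductive hypothesis, and 20 is divisible by 4. Hence 4 | h(i+1).
By induction, the statement is established for all n ≥ 0.
Therefore the largest such d is 4.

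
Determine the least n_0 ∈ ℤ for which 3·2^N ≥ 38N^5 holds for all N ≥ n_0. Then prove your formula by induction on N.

n_0 = 28

At N = 27: 402653184 < 545258466, so the inequality fails and n_0 ≥ 28. We prove 3·2^N ≥ 38N^5 for all N ≥ 28.
When N = 28: 3·2^N = 805306368 and 38N^5 = 653993984, so 805306368 ≥ 653993984.
Inductive step: suppose the statement holds for some p ≥ 28, so 3·2^p ≥ 38p^5.
Then 3·2^(p + 1) = 2·(3·2^p) ≥ 2·(38p^5).
Also, for p ≥ 28 we have 2·(38p^5) ≥ 38(p+1)^5, since 2 ≥ (1 + 1/p)^5 for all p ≥ 28.
Combining, 3·2^(p + 1) ≥ 38(p+1)^5.
This completes the induction.
Hence the smallest such n_0 is 28.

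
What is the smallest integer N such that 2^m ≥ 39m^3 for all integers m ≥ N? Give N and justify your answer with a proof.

N = 18

At m = 17: 131072 < 191607, so the inequality fails and N ≥ 18. We prove 2^m ≥ 39m^3 for all m ≥ 18.
When m = 18: 2^m = 262144 and 39m^3 = 227448, so 262144 ≥ 227448.
Inductive step: assume the claim holds for m = i, so 2^i ≥ 39i^3.
Then 2^(i + 1) = 2·(2^i) ≥ 2·(39i^3).
Also, for i ≥ 18 we have 2·(39i^3) ≥ 39(i+1)^3, since 2 ≥ (1 + 1/i)^3 for all i ≥ 18.
Combining, 2^(i + 1) ≥ 39(i+1)^3.
By the principle of mathematical induction, the result holds for all m ≥ 18.
Hence the smallest such N is 18.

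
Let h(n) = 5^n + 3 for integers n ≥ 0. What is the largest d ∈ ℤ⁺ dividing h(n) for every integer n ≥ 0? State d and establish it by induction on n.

d = 4

Computing the first values: h(0) = 4 and h(1) = 8; gcd(4, 8) = 4, so d ≤ 4.
We prove 4 | 5^n + 3 for all n ≥ 0 by induction on n.
For the base case n = 0: h(0) = 4 = 4·(1), so 4 | h(0).
Inductive step: suppose the statement holds for some i ≥ 0, i.e. 4 | h(i). Then
h(i+1) = 5^(i+1) + 3 = 5·(5^i + 3) - 12 = 5·h(i) - 12. The first term is divisible by 4 by the inductive hypothesis, and -12 is divisible by 4. Hence 4 | h(i+1).
This completes the induction.
Therefore the largest such d is 4.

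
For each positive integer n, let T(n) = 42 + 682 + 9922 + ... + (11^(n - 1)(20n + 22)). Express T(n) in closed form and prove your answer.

We claim T(n) = 2·11^n(n + 1) - 2 for all n ≥ 1.
When n = 1: T(1) = 42, and the closed form gives 42. They agree.
Suppose the result is true for n = k, so T(k) = 2·11^k(k + 1) - 2.
Then T(k+1) = T(k) + (11^k(20k + 42)) = (2·11^k(k + 1) - 2) + (11^k(20k + 42)).
Simplifying, T(k+1) = 22·11^k·k + 44·11^k - 2 = 2·11^(k+1)((k+1) + 1) - 2,
which is the closed form with n = k+1.
By induction, the statement is established for all n ≥ 1.

T(n) = 2·11^n(n + 1) - 2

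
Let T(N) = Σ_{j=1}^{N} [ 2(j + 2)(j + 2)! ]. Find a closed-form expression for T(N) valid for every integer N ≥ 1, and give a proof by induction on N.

T(N) = 2(N + 3)! - 12

We claim T(N) = 2(N + 3)! - 12 for all N ≥ 1.
Base case (N = 1): T(1) = 36, and the closed form gives 36. They agree.
For the inductive step, assume it holds for an arbitrary j ≥ 1, so T(j) = 2(j + 3)! - 12.
Then T(j+1) = T(j) + (2(j + 3)(j + 3)!) = (2(j + 3)! - 12) + (2(j + 3)(j + 3)!).
Simplifying, T(j+1) = 2((j+1) + 3)! - 12,
which is the closed form with N = j+1.
By the principle of mathematical induction, the result holds for all N ≥ 1.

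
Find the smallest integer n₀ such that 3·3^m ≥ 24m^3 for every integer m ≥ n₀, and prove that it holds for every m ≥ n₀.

n₀ = 8

At m = 7: 6561 < 8232, so the inequality fails and n₀ ≥ 8. We prove 3·3^m ≥ 24m^3 for all m ≥ 8.
Base case (m = 8): 3·3^m = 19683 and 24m^3 = 12288, so 19683 ≥ 12288.
Suppose the result is true for m = p, so 3·3^p ≥ 24p^3.
Then 3·3^(p + 1) = 3·(3·3^p) ≥ 3·(24p^3).
Also, for p ≥ 8 we have 3·(24p^3) ≥ 24(p+1)^3, since 3 ≥ (1 + 1/p)^3 for all p ≥ 8.
Combining, 3·3^(p + 1) ≥ 24(p+1)^3.
This completes the induction.
Hence the smallest such n₀ is 8.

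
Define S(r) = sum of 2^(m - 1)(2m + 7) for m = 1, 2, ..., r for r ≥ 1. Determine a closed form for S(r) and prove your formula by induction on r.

We claim S(r) = 2^r(2r + 5) - 5 for all r ≥ 1.
When r = 1: S(1) = 9, and the closed form gives 9. They agree.
For the inductive step, assume it holds for an arbitrary m ≥ 1, so S(m) = 2^m(2m + 5) - 5.
Then S(m+1) = S(m) + (2^m(2m + 9)) = (2^m(2m + 5) - 5) + (2^m(2m + 9)).
Simplifying, S(m+1) = 4·2^m·m + 14·2^m - 5 = 2^(m+1)(2(m+1) + 5) - 5,
which is the closed form with r = m+1.
This completes the induction.

S(r) = 2^r(2r + 5) - 5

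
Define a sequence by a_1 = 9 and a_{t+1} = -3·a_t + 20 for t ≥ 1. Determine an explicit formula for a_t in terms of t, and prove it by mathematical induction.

Computing the first terms: a_1 = 9, a_2 = -7, a_3 = 41. This suggests a_t = 4(-3)^(t - 1) + 5.
For the base case t = 1: the formula gives 9 = 9 = a_1.
Suppose the result is true for t = p, so a_p = 4(-3)^(p - 1) + 5.
Then a_{p+1} = -3·a_p + 20 = -3·(4(-3)^(p - 1) + 5) + 20 = 4(-3)^p + 5 = 4(-3)^((p+1) - 1) + 5,
which is the claimed formula at t = p+1.
Hence, by induction on t, the claim holds for every t ≥ 1.

a_t = 4(-3)^(t - 1) + 5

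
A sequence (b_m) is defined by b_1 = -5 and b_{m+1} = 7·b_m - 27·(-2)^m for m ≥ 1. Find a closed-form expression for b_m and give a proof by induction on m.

b_m = 3(-2)^m + 7^(m - 1)

Computing the first terms: b_1 = -5, b_2 = 19, b_3 = 25. This suggests b_m = 3(-2)^m + 7^(m - 1).
For the base case m = 1: the formula gives -5 = -5 = b_1.
Suppose the result is true for m = p, so b_p = 3(-2)^p + 7^(p - 1).
Then b_{p+1} = 7·b_p - 27·(-2)^p = 7·(3(-2)^p + 7^(p - 1)) - 27·(-2)^p = 3(-2)^(p + 1) + 7^p = 3(-2)^(p+1) + 7^((p+1) - 1),
which is the claimed formula at m = p+1.
This completes the induction.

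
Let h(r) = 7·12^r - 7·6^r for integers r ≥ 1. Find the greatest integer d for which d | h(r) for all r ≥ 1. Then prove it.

d = 42

Computing the first values: h(1) = 42 and h(2) = 756; gcd(42, 756) = 42, so d ≤ 42.
We prove 42 | 7·12^r - 7·6^r for all r ≥ 1 by induction on r.
Base case (r = 1): h(1) = 42 = 42·(1), so 42 | h(1).
For the inductive step, assume it holds for an arbitrary k ≥ 1, i.e. 42 | h(k). Then
h(k+1) − 12·h(k) = (7·12^(k+1) - 7·6^(k+1)) − 12·(7·12^k - 7·6^k) = (-7)·6^k·(6 − 12) = (42)·6^k. Since 42 | h(k) by the inductive hypothesis, 42 | 12·h(k); and 42 | 42 since 42 = 42·1. Therefore 42 | h(k+1).
By induction, the statement is established for all r ≥ 1.
Therefore the largest such d is 42.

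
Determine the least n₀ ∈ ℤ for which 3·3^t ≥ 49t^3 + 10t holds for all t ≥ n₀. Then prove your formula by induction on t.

n₀ = 9

At t = 8: 19683 < 25168, so the inequality fails and n₀ ≥ 9. We prove 3·3^t ≥ 49t^3 + 10t for all t ≥ 9.
Base case (t = 9): 3·3^t = 59049 and 49t^3 + 10t = 35811, so 59049 ≥ 35811.
Suppose the result is true for t = r, so 3·3^r ≥ 49r^3 + 10r.
Then 3·3^(r + 1) = 3·(3·3^r) ≥ 3·(49r^3 + 10r).
Also, for r ≥ 9 we have 3·(49r^3 + 10r) ≥ 49(r+1)^3 + 10(r+1), since 3·(49r^3 + 10r) − (49(r+1)^3 + 10(r+1)) = 98r^3 - 147r^2 - 127r - 59, which is nonnegative for all r ≥ 9.
Combining, 3·3^(r + 1) ≥ 49(r+1)^3 + 10(r+1).
This completes the induction.
Hence the smallest such n₀ is 9.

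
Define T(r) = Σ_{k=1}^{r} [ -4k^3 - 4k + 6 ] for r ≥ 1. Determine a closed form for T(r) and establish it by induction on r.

We claim T(r) = -r(r^3 + 2r^2 + 3r - 4) for all r ≥ 1.
When r = 1: T(1) = -2, and the closed form gives -2. They agree.
For the inductive step, assume it holds for an arbitrary k ≥ 1, so T(k) = k(-k^3 - 2k^2 - 3k + 4).
Then T(k+1) = T(k) + (-4k - 4(k + 1)^3 + 2) = (k(-k^3 - 2k^2 - 3k + 4)) + (-4k - 4(k + 1)^3 + 2).
Simplifying, T(k+1) = -(k + 1)(k^3 + 5k^2 + 10k + 2) = -(k+1)((k+1)^3 + 2(k+1)^2 + 3(k+1) - 4),
which is the closed form with r = k+1.
This completes the induction.

T(r) = -r(r^3 + 2r^2 + 3r - 4)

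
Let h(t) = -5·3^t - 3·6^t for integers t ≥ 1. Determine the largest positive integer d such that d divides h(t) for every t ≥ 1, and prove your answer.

Computing the first values: h(1) = -33 and h(2) = -153; gcd(-33, -153) = 3, so d ≤ 3.
We prove 3 | -5·3^t - 3·6^t for all t ≥ 1 by induction on t.
Base step (t = 1): h(1) = -33 = 3·(-11), so 3 | h(1).
Inductive step: suppose the statement holds for some j ≥ 1, i.e. 3 | h(j). Then
h(j+1) − 6·h(j) = (-5·3^(j+1) - 3·6^(j+1)) − 6·(-5·3^j - 3·6^j) = (-5)·3^j·(3 − 6) = (15)·3^j. Since 3 | h(j) by the inductive hypothesis, 3 | 6·h(j); and 3 | 15 since 15 = 3·5. Therefore 3 | h(j+1).
By induction, the statement is established for all t ≥ 1.
Therefore the largest such d is 3.

d = 3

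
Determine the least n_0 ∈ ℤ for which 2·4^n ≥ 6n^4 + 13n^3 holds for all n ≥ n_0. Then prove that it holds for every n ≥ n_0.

n_0 = 7

At n = 6: 8192 < 10584, so the inequality fails and n_0 ≥ 7. We prove 2·4^n ≥ 6n^4 + 13n^3 for all n ≥ 7.
For the base case n = 7: 2·4^n = 32768 and 6n^4 + 13n^3 = 18865, so 32768 ≥ 18865.
Suppose the result is true for n = r, so 2·4^r ≥ 6r^4 + 13r^3.
Then 2·4^(r + 1) = 4·(2·4^r) ≥ 4·(6r^4 + 13r^3).
Also, for r ≥ 7 we have 4·(6r^4 + 13r^3) ≥ 6(r+1)^4 + 13(r+1)^3, since 4·(6r^4 + 13r^3) − (6(r+1)^4 + 13(r+1)^3) = 18r^4 + 15r^3 - 75r^2 - 63r - 19, which is nonnegative for all r ≥ 7.
Combining, 2·4^(r + 1) ≥ 6(r+1)^4 + 13(r+1)^3.
By the principle of mathematical induction, the result holds for all n ≥ 7.
Hence the smallest such n_0 is 7.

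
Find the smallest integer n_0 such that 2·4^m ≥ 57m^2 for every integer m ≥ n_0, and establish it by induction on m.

At m = 4: 512 < 912, so the inequality fails and n_0 ≥ 5. We prove 2·4^m ≥ 57m^2 for all m ≥ 5.
For the base case m = 5: 2·4^m = 2048 and 57m^2 = 1425, so 2048 ≥ 1425.
Inductive step: assume the claim holds for m = k, so 2·4^k ≥ 57k^2.
Then 2·4^(k + 1) = 4·(2·4^k) ≥ 4·(57k^2).
Also, for k ≥ 5 we have 4·(57k^2) ≥ 57(k+1)^2, since 4 ≥ (1 + 1/k)^2 for all k ≥ 5.
Combining, 2·4^(k + 1) ≥ 57(k+1)^2.
Hence, by induction on m, the claim holds for every m ≥ 5.
Hence the smallest such n_0 is 5.

n_0 = 5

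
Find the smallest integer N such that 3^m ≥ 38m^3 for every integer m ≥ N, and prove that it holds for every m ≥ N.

N = 10

At m = 9: 19683 < 27702, so the inequality fails and N ≥ 10. We prove 3^m ≥ 38m^3 for all m ≥ 10.
For the base case m = 10: 3^m = 59049 and 38m^3 = 38000, so 59049 ≥ 38000.
For the inductive step, assume it holds for an arbitrary r ≥ 10, so 3^r ≥ 38r^3.
Then 3^(r + 1) = 3·(3^r) ≥ 3·(38r^3).
Also, for r ≥ 10 we have 3·(38r^3) ≥ 38(r+1)^3, since 3 ≥ (1 + 1/r)^3 for all r ≥ 10.
Combining, 3^(r + 1) ≥ 38(r+1)^3.
This completes the induction.
Hence the smallest such N is 10.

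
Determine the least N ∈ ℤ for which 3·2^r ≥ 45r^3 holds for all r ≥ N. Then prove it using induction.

At r = 15: 98304 < 151875, so the inequality fails and N ≥ 16. We prove 3·2^r ≥ 45r^3 for all r ≥ 16.
Base step (r = 16): 3·2^r = 196608 and 45r^3 = 184320, so 196608 ≥ 184320.
For the inductive step, assume it holds for an arbitrary k ≥ 16, so 3·2^k ≥ 45k^3.
Then 3·2^(k + 1) = 2·(3·2^k) ≥ 2·(45k^3).
Also, for k ≥ 16 we have 2·(45k^3) ≥ 45(k+1)^3, since 2 ≥ (1 + 1/k)^3 for all k ≥ 16.
Combining, 3·2^(k + 1) ≥ 45(k+1)^3.
By induction, the statement is established for all r ≥ 16.
Hence the smallest such N is 16.

N = 16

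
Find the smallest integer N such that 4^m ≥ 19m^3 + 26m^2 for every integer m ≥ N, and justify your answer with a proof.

N = 7

At m = 6: 4096 < 5040, so the inequality fails and N ≥ 7. We prove 4^m ≥ 19m^3 + 26m^2 for all m ≥ 7.
Base step (m = 7): 4^m = 16384 and 19m^3 + 26m^2 = 7791, so 16384 ≥ 7791.
For the inductive step, assume it holds for an arbitrary r ≥ 7, so 4^r ≥ 19r^3 + 26r^2.
Then 4^(r + 1) = 4·(4^r) ≥ 4·(19r^3 + 26r^2).
Also, for r ≥ 7 we have 4·(19r^3 + 26r^2) ≥ 19(r+1)^3 + 26(r+1)^2, since 4·(19r^3 + 26r^2) − (19(r+1)^3 + 26(r+1)^2) = 57r^3 + 21r^2 - 109r - 45, which is nonnegative for all r ≥ 7.
Combining, 4^(r + 1) ≥ 19(r+1)^3 + 26(r+1)^2.
By induction, the statement is established for all m ≥ 7.
Hence the smallest such N is 7.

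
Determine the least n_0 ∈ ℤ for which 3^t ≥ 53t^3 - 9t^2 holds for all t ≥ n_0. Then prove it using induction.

n_0 = 10

At t = 9: 19683 < 37908, so the inequality fails and n_0 ≥ 10. We prove 3^t ≥ 53t^3 - 9t^2 for all t ≥ 10.
For the base case t = 10: 3^t = 59049 and 53t^3 - 9t^2 = 52100, so 59049 ≥ 52100.
Inductive step: assume the claim holds for t = p, so 3^p ≥ 53p^3 - 9p^2.
Then 3^(p + 1) = 3·(3^p) ≥ 3·(53p^3 - 9p^2).
Also, for p ≥ 10 we have 3·(53p^3 - 9p^2) ≥ 53(p+1)^3 - 9(p+1)^2, since 3·(53p^3 - 9p^2) − (53(p+1)^3 - 9(p+1)^2) = 106p^3 - 177p^2 - 141p - 44, which is nonnegative for all p ≥ 10.
Combining, 3^(p + 1) ≥ 53(p+1)^3 - 9(p+1)^2.
This completes the induction.
Hence the smallest such n_0 is 10.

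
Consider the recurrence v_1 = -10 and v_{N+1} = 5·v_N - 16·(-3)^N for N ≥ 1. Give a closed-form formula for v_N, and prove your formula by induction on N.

Computing the first terms: v_1 = -10, v_2 = -2, v_3 = -154. This suggests v_N = 2(-3)^N - 4·5^(N - 1).
When N = 1: the formula gives -10 = -10 = v_1.
For the inductive step, assume it holds for an arbitrary k ≥ 1, so v_k = 2(-3)^k - 4·5^(k - 1).
Then v_{k+1} = 5·v_k - 16·(-3)^k = 5·(2(-3)^k - 4·5^(k - 1)) - 16·(-3)^k = 2(-3)^(k + 1) - 4·5^k = 2(-3)^(k+1) - 4·5^((k+1) - 1),
which is the claimed formula at N = k+1.
Hence, by induction on N, the claim holds for every N ≥ 1.

v_N = 2(-3)^N - 4·5^(N - 1)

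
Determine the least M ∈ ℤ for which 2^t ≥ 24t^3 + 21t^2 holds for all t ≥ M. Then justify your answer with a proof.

M = 17

At t = 16: 65536 < 103680, so the inequality fails and M ≥ 17. We prove 2^t ≥ 24t^3 + 21t^2 for all t ≥ 17.
Base step (t = 17): 2^t = 131072 and 24t^3 + 21t^2 = 123981, so 131072 ≥ 123981.
Inductive step: suppose the statement holds for some m ≥ 17, so 2^m ≥ 24m^3 + 21m^2.
Then 2^(m + 1) = 2·(2^m) ≥ 2·(24m^3 + 21m^2).
Also, for m ≥ 17 we have 2·(24m^3 + 21m^2) ≥ 24(m+1)^3 + 21(m+1)^2, since 2·(24m^3 + 21m^2) − (24(m+1)^3 + 21(m+1)^2) = 24m^3 - 51m^2 - 114m - 45, which is nonnegative for all m ≥ 17.
Combining, 2^(m + 1) ≥ 24(m+1)^3 + 21(m+1)^2.
Hence, by induction on t, the claim holds for every t ≥ 17.
Hence the smallest such M is 17.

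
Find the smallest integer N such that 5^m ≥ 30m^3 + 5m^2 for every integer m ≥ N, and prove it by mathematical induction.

At m = 5: 3125 < 3875, so the inequality fails and N ≥ 6. We prove 5^m ≥ 30m^3 + 5m^2 for all m ≥ 6.
When m = 6: 5^m = 15625 and 30m^3 + 5m^2 = 6660, so 15625 ≥ 6660.
Inductive step: suppose the statement holds for some k ≥ 6, so 5^k ≥ 30k^3 + 5k^2.
Then 5^(k + 1) = 5·(5^k) ≥ 5·(30k^3 + 5k^2).
Also, for k ≥ 6 we have 5·(30k^3 + 5k^2) ≥ 30(k+1)^3 + 5(k+1)^2, since 5·(30k^3 + 5k^2) − (30(k+1)^3 + 5(k+1)^2) = 120k^3 - 70k^2 - 100k - 35, which is nonnegative for all k ≥ 6.
Combining, 5^(k + 1) ≥ 30(k+1)^3 + 5(k+1)^2.
By induction, the statement is established for all m ≥ 6.
Hence the smallest such N is 6.

N = 6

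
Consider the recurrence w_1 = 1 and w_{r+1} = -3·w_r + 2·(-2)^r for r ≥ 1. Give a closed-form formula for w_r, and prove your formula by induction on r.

Computing the first terms: w_1 = 1, w_2 = -7, w_3 = 29. This suggests w_r = -(-2)^(r + 1) + 5(-3)^(r - 1).
Base step (r = 1): the formula gives 1 = 1 = w_1.
Inductive step: assume the claim holds for r = i, so w_i = -(-2)^(i + 1) + 5(-3)^(i - 1).
Then w_{i+1} = -3·w_i + 2·(-2)^i = -3·(-(-2)^(i + 1) + 5(-3)^(i - 1)) + 2·(-2)^i = -(-2)^(i + 2) + 5(-3)^i = -(-2)^((i+1) + 1) + 5(-3)^((i+1) - 1),
which is the claimed formula at r = i+1.
This completes the induction.

w_r = -(-2)^(r + 1) + 5(-3)^(r - 1)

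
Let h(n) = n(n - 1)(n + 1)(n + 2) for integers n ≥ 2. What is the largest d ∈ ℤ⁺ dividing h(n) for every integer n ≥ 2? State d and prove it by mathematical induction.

Computing the first values: h(2) = 24 and h(3) = 120; gcd(24, 120) = 24, so d ≤ 24.
We prove 24 | n(n - 1)(n + 1)(n + 2) for all n ≥ 2 by induction on n.
When n = 2: h(2) = 24 = 24·(1), so 24 | h(2).
For the inductive step, assume it holds for an arbitrary j ≥ 2, i.e. 24 | h(j). Then
h(j+1) − h(j) = j·(j+1)·(j+2)·(j+3) − (j-1)·j·(j+1)·(j+2) = j·(j+1)·(j+2)·[(j+3) − (j-1)] = 4·j·(j+1)·(j+2). The product of 3 consecutive integers is divisible by (3)! = 6, so h(j+1) − h(j) is divisible by 4·6 = 24. By the inductive hypothesis 24 | h(j), hence 24 | h(j+1).
This completes the induction.
Therefore the largest such d is 24.

d = 24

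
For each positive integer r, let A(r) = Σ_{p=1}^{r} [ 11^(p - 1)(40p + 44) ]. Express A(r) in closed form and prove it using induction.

A(r) = 4·11^r(r + 1) - 4

We claim A(r) = 4·11^r(r + 1) - 4 for all r ≥ 1.
Base step (r = 1): A(1) = 84, and the closed form gives 84. They agree.
Inductive step: assume the claim holds for r = p, so A(p) = 4·11^p(p + 1) - 4.
Then A(p+1) = A(p) + (11^p(40p + 84)) = (4·11^p(p + 1) - 4) + (11^p(40p + 84)).
Simplifying, A(p+1) = 44·11^p·p + 88·11^p - 4 = 4·11^(p+1)((p+1) + 1) - 4,
which is the closed form with r = p+1.
This completes the induction.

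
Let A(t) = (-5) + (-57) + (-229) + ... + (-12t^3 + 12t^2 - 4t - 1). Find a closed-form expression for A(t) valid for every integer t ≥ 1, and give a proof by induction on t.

A(t) = -t(3t^3 + 2t^2 - t + 1)

We claim A(t) = -t(3t^3 + 2t^2 - t + 1) for all t ≥ 1.
For the base case t = 1: A(1) = -5, and the closed form gives -5. They agree.
For the inductive step, assume it holds for an arbitrary i ≥ 1, so A(i) = i(-3i^3 - 2i^2 + i - 1).
Then A(i+1) = A(i) + (-12i^3 - 24i^2 - 16i - 5) = (i(-3i^3 - 2i^2 + i - 1)) + (-12i^3 - 24i^2 - 16i - 5).
Simplifying, A(i+1) = -(i + 1)(3i^3 + 11i^2 + 12i + 5) = -(i+1)(3(i+1)^3 + 2(i+1)^2 - (i+1) + 1),
which is the closed form with t = i+1.
By induction, the statement is established for all t ≥ 1.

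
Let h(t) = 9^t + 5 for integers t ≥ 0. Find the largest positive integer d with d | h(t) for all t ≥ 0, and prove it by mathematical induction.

Computing the first values: h(0) = 6 and h(1) = 14; gcd(6, 14) = 2, so d ≤ 2.
We prove 2 | 9^t + 5 for all t ≥ 0 by induction on t.
Base case (t = 0): h(0) = 6 = 2·(3), so 2 | h(0).
Suppose the result is true for t = i, i.e. 2 | h(i). Then
h(i+1) = 9^(i+1) + 5 = 9·(9^i + 5) - 40 = 9·h(i) - 40. The first term is divisible by 2 by the inductive hypothesis, and -40 is divisible by 2. Hence 2 | h(i+1).
By induction, the statement is established for all t ≥ 0.
Therefore the largest such d is 2.

d = 2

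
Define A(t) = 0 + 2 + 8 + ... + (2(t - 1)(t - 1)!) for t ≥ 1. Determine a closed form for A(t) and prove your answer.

We claim A(t) = 2t! - 2 for all t ≥ 1.
Base step (t = 1): A(1) = 0, and the closed form gives 0. They agree.
Inductive step: suppose the statement holds for some p ≥ 1, so A(p) = 2p! - 2.
Then A(p+1) = A(p) + (2p·p!) = (2p! - 2) + (2p·p!).
Simplifying, A(p+1) = 2(p+1)! - 2,
which is the closed form with t = p+1.
By the principle of mathematical induction, the result holds for all t ≥ 1.

A(t) = 2t! - 2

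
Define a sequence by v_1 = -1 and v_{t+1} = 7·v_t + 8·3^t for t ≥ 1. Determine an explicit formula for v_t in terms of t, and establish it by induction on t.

v_t = -2·3^t + 5·7^(t - 1)

Computing the first terms: v_1 = -1, v_2 = 17, v_3 = 191. This suggests v_t = -2·3^t + 5·7^(t - 1).
When t = 1: the formula gives -1 = -1 = v_1.
For the inductive step, assume it holds for an arbitrary m ≥ 1, so v_m = -2·3^m + 5·7^(m - 1).
Then v_{m+1} = 7·v_m + 8·3^m = 7·(-2·3^m + 5·7^(m - 1)) + 8·3^m = -2·3^(m + 1) + 5·7^m = -2·3^(m+1) + 5·7^((m+1) - 1),
which is the claimed formula at t = m+1.
By the principle of mathematical induction, the result holds for all t ≥ 1.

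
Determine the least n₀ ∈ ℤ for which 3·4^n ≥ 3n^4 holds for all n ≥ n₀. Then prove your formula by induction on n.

n₀ = 4

At n = 3: 192 < 243, so the inequality fails and n₀ ≥ 4. We prove 3·4^n ≥ 3n^4 for all n ≥ 4.
Base step (n = 4): 3·4^n = 768 and 3n^4 = 768, so 768 ≥ 768.
For the inductive step, assume it holds for an arbitrary k ≥ 4, so 3·4^k ≥ 3k^4.
Then 3·4^(k + 1) = 4·(3·4^k) ≥ 4·(3k^4).
Also, for k ≥ 4 we have 4·(3k^4) ≥ 3(k+1)^4, since 4 ≥ (1 + 1/k)^4 for all k ≥ 4.
Combining, 3·4^(k + 1) ≥ 3(k+1)^4.
Hence, by induction on n, the claim holds for every n ≥ 4.
Hence the smallest such n₀ is 4.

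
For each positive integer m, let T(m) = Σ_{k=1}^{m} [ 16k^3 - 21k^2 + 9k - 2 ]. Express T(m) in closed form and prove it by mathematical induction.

T(m) = m(4m^3 + m^2 - 2m - 1)

We claim T(m) = m(4m^3 + m^2 - 2m - 1) for all m ≥ 1.
Base step (m = 1): T(1) = 2, and the closed form gives 2. They agree.
For the inductive step, assume it holds for an arbitrary k ≥ 1, so T(k) = k(4k^3 + k^2 - 2k - 1).
Then T(k+1) = T(k) + (16k^3 + 27k^2 + 15k + 2) = (k(4k^3 + k^2 - 2k - 1)) + (16k^3 + 27k^2 + 15k + 2).
Simplifying, T(k+1) = (k + 1)(4k^3 + 13k^2 + 12k + 2) = (k+1)(4(k+1)^3 + (k+1)^2 - 2(k+1) - 1),
which is the closed form with m = k+1.
By the principle of mathematical induction, the result holds for all m ≥ 1.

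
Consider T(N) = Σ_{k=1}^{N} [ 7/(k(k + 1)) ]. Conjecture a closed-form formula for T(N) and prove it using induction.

T(N) = 7N/(N + 1)

We claim T(N) = 7N/(N + 1) for all N ≥ 1.
For the base case N = 1: T(1) = 7/2, and the closed form gives 7/2. They agree.
For the inductive step, assume it holds for an arbitrary k ≥ 1, so T(k) = 7k/(k + 1).
Then T(k+1) = T(k) + (7/((k + 1)(k + 2))) = (7k/(k + 1)) + (7/((k + 1)(k + 2))).
Simplifying, T(k+1) = 7(k + 1)/(k + 2) = 7(k+1)/((k+1) + 1),
which is the closed form with N = k+1.
This completes the induction.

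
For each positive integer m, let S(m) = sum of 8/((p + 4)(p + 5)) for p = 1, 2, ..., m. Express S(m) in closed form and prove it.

We claim S(m) = 8m/(5(m + 5)) for all m ≥ 1.
Base step (m = 1): S(1) = 4/15, and the closed form gives 4/15. They agree.
For the inductive step, assume it holds for an arbitrary p ≥ 1, so S(p) = 8p/(5(p + 5)).
Then S(p+1) = S(p) + (8/((p + 5)(p + 6))) = (8p/(5(p + 5))) + (8/((p + 5)(p + 6))).
Simplifying, S(p+1) = 8(p + 1)/(5(p + 6)) = 8(p+1)/(5((p+1) + 5)),
which is the closed form with m = p+1.
By the principle of mathematical induction, the result holds for all m ≥ 1.

S(m) = 8m/(5(m + 5))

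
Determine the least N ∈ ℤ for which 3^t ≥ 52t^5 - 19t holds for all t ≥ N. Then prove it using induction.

N = 17

At t = 16: 43046721 < 54525648, so the inequality fails and N ≥ 17. We prove 3^t ≥ 52t^5 - 19t for all t ≥ 17.
Base case (t = 17): 3^t = 129140163 and 52t^5 - 19t = 73832241, so 129140163 ≥ 73832241.
Inductive step: assume the claim holds for t = m, so 3^m ≥ 52m^5 - 19m.
Then 3^(m + 1) = 3·(3^m) ≥ 3·(52m^5 - 19m).
Also, for m ≥ 17 we have 3·(52m^5 - 19m) ≥ 52(m+1)^5 - 19(m+1), since 3·(52m^5 - 19m) − (52(m+1)^5 - 19(m+1)) = 104m^5 - 260m^4 - 520m^3 - 520m^2 - 298m - 33, which is nonnegative for all m ≥ 17.
Combining, 3^(m + 1) ≥ 52(m+1)^5 - 19(m+1).
This completes the induction.
Hence the smallest such N is 17.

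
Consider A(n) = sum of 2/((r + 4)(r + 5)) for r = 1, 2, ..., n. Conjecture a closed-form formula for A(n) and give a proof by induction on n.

A(n) = 2n/(5(n + 5))

We claim A(n) = 2n/(5(n + 5)) for all n ≥ 1.
For the base case n = 1: A(1) = 1/15, and the closed form gives 1/15. They agree.
Suppose the result is true for n = r, so A(r) = 2r/(5(r + 5)).
Then A(r+1) = A(r) + (2/((r + 5)(r + 6))) = (2r/(5(r + 5))) + (2/((r + 5)(r + 6))).
Simplifying, A(r+1) = 2(r + 1)/(5(r + 6)) = 2(r+1)/(5((r+1) + 5)),
which is the closed form with n = r+1.
This completes the induction.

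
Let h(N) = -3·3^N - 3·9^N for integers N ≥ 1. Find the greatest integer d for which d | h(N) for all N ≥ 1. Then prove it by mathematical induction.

Computing the first values: h(1) = -36 and h(2) = -270; gcd(-36, -270) = 18, so d ≤ 18.
We prove 18 | -3·3^N - 3·9^N for all N ≥ 1 by induction on N.
Base case (N = 1): h(1) = -36 = 18·(-2), so 18 | h(1).
Inductive step: suppose the statement holds for some j ≥ 1, i.e. 18 | h(j). Then
h(j+1) − 9·h(j) = (-3·3^(j+1) - 3·9^(j+1)) − 9·(-3·3^j - 3·9^j) = (-3)·3^j·(3 − 9) = (18)·3^j. Since 18 | h(j) by the inductive hypothesis, 18 | 9·h(j); and 18 | 18 since 18 = 18·1. Therefore 18 | h(j+1).
By the principle of mathematical induction, the result holds for all N ≥ 1.
Therefore the largest such d is 18.

d = 18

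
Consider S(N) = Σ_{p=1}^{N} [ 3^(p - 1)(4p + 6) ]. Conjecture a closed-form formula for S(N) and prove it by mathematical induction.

S(N) = 2·3^N(N + 1) - 2

We claim S(N) = 2·3^N(N + 1) - 2 for all N ≥ 1.
Base case (N = 1): S(1) = 10, and the closed form gives 10. They agree.
Inductive step: suppose the statement holds for some p ≥ 1, so S(p) = 2·3^p(p + 1) - 2.
Then S(p+1) = S(p) + (3^p(4p + 10)) = (2·3^p(p + 1) - 2) + (3^p(4p + 10)).
Simplifying, S(p+1) = 6·3^p·p + 12·3^p - 2 = 2·3^(p+1)((p+1) + 1) - 2,
which is the closed form with N = p+1.
By induction, the statement is established for all N ≥ 1.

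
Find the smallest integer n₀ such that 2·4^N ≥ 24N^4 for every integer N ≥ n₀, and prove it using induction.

At N = 7: 32768 < 57624, so the inequality fails and n₀ ≥ 8. We prove 2·4^N ≥ 24N^4 for all N ≥ 8.
Base step (N = 8): 2·4^N = 131072 and 24N^4 = 98304, so 131072 ≥ 98304.
Inductive step: suppose the statement holds for some i ≥ 8, so 2·4^i ≥ 24i^4.
Then 2·4^(i + 1) = 4·(2·4^i) ≥ 4·(24i^4).
Also, for i ≥ 8 we have 4·(24i^4) ≥ 24(i+1)^4, since 4 ≥ (1 + 1/i)^4 for all i ≥ 8.
Combining, 2·4^(i + 1) ≥ 24(i+1)^4.
By induction, the statement is established for all N ≥ 8.
Hence the smallest such n₀ is 8.

n₀ = 8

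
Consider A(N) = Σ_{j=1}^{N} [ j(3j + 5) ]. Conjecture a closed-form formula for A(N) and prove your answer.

We claim A(N) = N(N + 1)(N + 3) for all N ≥ 1.
Base case (N = 1): A(1) = 8, and the closed form gives 8. They agree.
Inductive step: suppose the statement holds for some j ≥ 1, so A(j) = j(j^2 + 4j + 3).
Then A(j+1) = A(j) + ((j + 1)(3j + 8)) = (j(j^2 + 4j + 3)) + ((j + 1)(3j + 8)).
Simplifying, A(j+1) = (j + 1)(j + 2)(j + 4) = (j+1)((j+1) + 1)((j+1) + 3),
which is the closed form with N = j+1.
Hence, by induction on N, the claim holds for every N ≥ 1.

A(N) = N(N + 1)(N + 3)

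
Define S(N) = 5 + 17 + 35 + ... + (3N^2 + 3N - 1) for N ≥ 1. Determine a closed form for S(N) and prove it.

We claim S(N) = N(N^2 + 3N + 1) for all N ≥ 1.
Base case (N = 1): S(1) = 5, and the closed form gives 5. They agree.
Inductive step: assume the claim holds for N = i, so S(i) = i(i^2 + 3i + 1).
Then S(i+1) = S(i) + (3i^2 + 9i + 5) = (i(i^2 + 3i + 1)) + (3i^2 + 9i + 5).
Simplifying, S(i+1) = (i + 1)(i^2 + 5i + 5) = (i+1)((i+1)^2 + 3(i+1) + 1),
which is the closed form with N = i+1.
By the principle of mathematical induction, the result holds for all N ≥ 1.

S(N) = N(N^2 + 3N + 1)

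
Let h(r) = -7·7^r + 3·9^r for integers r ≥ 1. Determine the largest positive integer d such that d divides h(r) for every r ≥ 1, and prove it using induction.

d = 2

Computing the first values: h(1) = -22 and h(2) = -100; gcd(-22, -100) = 2, so d ≤ 2.
We prove 2 | -7·7^r + 3·9^r for all r ≥ 1 by induction on r.
Base case (r = 1): h(1) = -22 = 2·(-11), so 2 | h(1).
Inductive step: suppose the statement holds for some p ≥ 1, i.e. 2 | h(p). Then
h(p+1) − 9·h(p) = (-7·7^(p+1) + 3·9^(p+1)) − 9·(-7·7^p + 3·9^p) = (-7)·7^p·(7 − 9) = (14)·7^p. Since 2 | h(p) by the inductive hypothesis, 2 | 9·h(p); and 2 | 14 since 14 = 2·7. Therefore 2 | h(p+1).
By the principle of mathematical induction, the result holds for all r ≥ 1.
Therefore the largest such d is 2.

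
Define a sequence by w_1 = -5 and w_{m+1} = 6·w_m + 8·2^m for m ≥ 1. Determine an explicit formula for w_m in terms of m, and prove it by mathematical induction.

Computing the first terms: w_1 = -5, w_2 = -14, w_3 = -52. This suggests w_m = -2^(m + 1) - 6^(m - 1).
When m = 1: the formula gives -5 = -5 = w_1.
Suppose the result is true for m = r, so w_r = -2^(r + 1) - 6^(r - 1).
Then w_{r+1} = 6·w_r + 8·2^r = 6·(-2^(r + 1) - 6^(r - 1)) + 8·2^r = -2^(r + 2) - 6^r = -2^((r+1) + 1) - 6^((r+1) - 1),
which is the claimed formula at m = r+1.
This completes the induction.

w_m = -2^(m + 1) - 6^(m - 1)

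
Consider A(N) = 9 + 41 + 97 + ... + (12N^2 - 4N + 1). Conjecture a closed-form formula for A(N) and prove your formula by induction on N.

We claim A(N) = N(2N + 1)^2 for all N ≥ 1.
When N = 1: A(1) = 9, and the closed form gives 9. They agree.
For the inductive step, assume it holds for an arbitrary i ≥ 1, so A(i) = i(4i^2 + 4i + 1).
Then A(i+1) = A(i) + (12i^2 + 20i + 9) = (i(4i^2 + 4i + 1)) + (12i^2 + 20i + 9).
Simplifying, A(i+1) = (i + 1)(2i + 3)^2 = (i+1)(2(i+1) + 1)^2,
which is the closed form with N = i+1.
By induction, the statement is established for all N ≥ 1.

A(N) = N(2N + 1)^2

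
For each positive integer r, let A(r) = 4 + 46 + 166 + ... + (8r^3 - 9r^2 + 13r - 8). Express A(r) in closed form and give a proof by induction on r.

A(r) = r(2r^3 + r^2 + 4r - 3)

We claim A(r) = r(2r^3 + r^2 + 4r - 3) for all r ≥ 1.
For the base case r = 1: A(1) = 4, and the closed form gives 4. They agree.
Suppose the result is true for r = p, so A(p) = p(2p^3 + p^2 + 4p - 3).
Then A(p+1) = A(p) + (8p^3 + 15p^2 + 19p + 4) = (p(2p^3 + p^2 + 4p - 3)) + (8p^3 + 15p^2 + 19p + 4).
Simplifying, A(p+1) = (p + 1)(2p^3 + 7p^2 + 12p + 4) = (p+1)(2(p+1)^3 + (p+1)^2 + 4(p+1) - 3),
which is the closed form with r = p+1.
Hence, by induction on r, the claim holds for every r ≥ 1.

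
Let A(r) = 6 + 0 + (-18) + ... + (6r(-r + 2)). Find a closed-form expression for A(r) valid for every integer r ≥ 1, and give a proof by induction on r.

We claim A(r) = -r(r + 1)(2r - 5) for all r ≥ 1.
Base step (r = 1): A(1) = 6, and the closed form gives 6. They agree.
Inductive step: suppose the statement holds for some m ≥ 1, so A(m) = m(-2m^2 + 3m + 5).
Then A(m+1) = A(m) + (-6m^2 + 6) = (m(-2m^2 + 3m + 5)) + (-6m^2 + 6).
Simplifying, A(m+1) = -(m + 1)(m + 2)(2m - 3) = -(m+1)((m+1) + 1)(2(m+1) - 5),
which is the closed form with r = m+1.
This completes the induction.

A(r) = -r(r + 1)(2r - 5)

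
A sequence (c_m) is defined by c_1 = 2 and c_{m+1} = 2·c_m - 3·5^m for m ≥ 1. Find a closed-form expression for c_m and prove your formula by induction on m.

c_m = 7·2^(m - 1) - 5^m

Computing the first terms: c_1 = 2, c_2 = -11, c_3 = -97. This suggests c_m = 7·2^(m - 1) - 5^m.
For the base case m = 1: the formula gives 2 = 2 = c_1.
Inductive step: assume the claim holds for m = r, so c_r = 7·2^(r - 1) - 5^r.
Then c_{r+1} = 2·c_r - 3·5^r = 2·(7·2^(r - 1) - 5^r) - 3·5^r = 7·2^r - 5^(r + 1) = 7·2^((r+1) - 1) - 5^(r+1),
which is the claimed formula at m = r+1.
By the principle of mathematical induction, the result holds for all m ≥ 1.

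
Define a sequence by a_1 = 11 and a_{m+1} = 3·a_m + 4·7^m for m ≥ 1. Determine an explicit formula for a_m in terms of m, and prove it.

Computing the first terms: a_1 = 11, a_2 = 61, a_3 = 379. This suggests a_m = 4·3^(m - 1) + 7^m.
Base case (m = 1): the formula gives 11 = 11 = a_1.
Suppose the result is true for m = i, so a_i = 4·3^(i - 1) + 7^i.
Then a_{i+1} = 3·a_i + 4·7^i = 3·(4·3^(i - 1) + 7^i) + 4·7^i = 4·3^i + 7^(i + 1) = 4·3^((i+1) - 1) + 7^(i+1),
which is the claimed formula at m = i+1.
Hence, by induction on m, the claim holds for every m ≥ 1.

a_m = 4·3^(m - 1) + 7^m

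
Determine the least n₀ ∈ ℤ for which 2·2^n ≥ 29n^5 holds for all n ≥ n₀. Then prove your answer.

n₀ = 28

At n = 27: 268435456 < 416118303, so the inequality fails and n₀ ≥ 28. We prove 2·2^n ≥ 29n^5 for all n ≥ 28.
When n = 28: 2·2^n = 536870912 and 29n^5 = 499100672, so 536870912 ≥ 499100672.
For the inductive step, assume it holds for an arbitrary m ≥ 28, so 2·2^m ≥ 29m^5.
Then 2·2^(m + 1) = 2·(2·2^m) ≥ 2·(29m^5).
Also, for m ≥ 28 we have 2·(29m^5) ≥ 29(m+1)^5, since 2 ≥ (1 + 1/m)^5 for all m ≥ 28.
Combining, 2·2^(m + 1) ≥ 29(m+1)^5.
By induction, the statement is established for all n ≥ 28.
Hence the smallest such n₀ is 28.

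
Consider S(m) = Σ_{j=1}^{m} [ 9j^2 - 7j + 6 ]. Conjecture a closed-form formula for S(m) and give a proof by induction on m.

S(m) = m(3m^2 + m + 4)

We claim S(m) = m(3m^2 + m + 4) for all m ≥ 1.
For the base case m = 1: S(1) = 8, and the closed form gives 8. They agree.
Inductive step: suppose the statement holds for some j ≥ 1, so S(j) = j(3j^2 + j + 4).
Then S(j+1) = S(j) + (9j^2 + 11j + 8) = (j(3j^2 + j + 4)) + (9j^2 + 11j + 8).
Simplifying, S(j+1) = (j + 1)(3j^2 + 7j + 8) = (j+1)(3(j+1)^2 + (j+1) + 4),
which is the closed form with m = j+1.
By the principle of mathematical induction, the result holds for all m ≥ 1.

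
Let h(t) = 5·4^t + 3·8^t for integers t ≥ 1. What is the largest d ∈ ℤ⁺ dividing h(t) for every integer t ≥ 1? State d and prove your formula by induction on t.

d = 4

Computing the first values: h(1) = 44 and h(2) = 272; gcd(44, 272) = 4, so d ≤ 4.
We prove 4 | 5·4^t + 3·8^t for all t ≥ 1 by induction on t.
Base case (t = 1): h(1) = 44 = 4·(11), so 4 | h(1).
For the inductive step, assume it holds for an arbitrary i ≥ 1, i.e. 4 | h(i). Then
h(i+1) − 8·h(i) = (5·4^(i+1) + 3·8^(i+1)) − 8·(5·4^i + 3·8^i) = (5)·4^i·(4 − 8) = (-20)·4^i. Since 4 | h(i) by the inductive hypothesis, 4 | 8·h(i); and 4 | -20 since -20 = 4·-5. Therefore 4 | h(i+1).
Hence, by induction on t, the claim holds for every t ≥ 1.
Therefore the largest such d is 4.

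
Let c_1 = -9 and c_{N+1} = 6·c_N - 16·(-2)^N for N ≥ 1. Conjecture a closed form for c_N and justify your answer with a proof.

Computing the first terms: c_1 = -9, c_2 = -22, c_3 = -196. This suggests c_N = -(-2)^(N + 1) - 5·6^(N - 1).
When N = 1: the formula gives -9 = -9 = c_1.
Inductive step: suppose the statement holds for some p ≥ 1, so c_p = -(-2)^(p + 1) - 5·6^(p - 1).
Then c_{p+1} = 6·c_p - 16·(-2)^p = 6·(-(-2)^(p + 1) - 5·6^(p - 1)) - 16·(-2)^p = -(-2)^(p + 2) - 5·6^p = -(-2)^((p+1) + 1) - 5·6^((p+1) - 1),
which is the claimed formula at N = p+1.
This completes the induction.

c_N = -(-2)^(N + 1) - 5·6^(N - 1)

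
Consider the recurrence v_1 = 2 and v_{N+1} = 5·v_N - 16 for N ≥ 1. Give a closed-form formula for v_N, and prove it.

v_N = -2·5^(N - 1) + 4

Computing the first terms: v_1 = 2, v_2 = -6, v_3 = -46. This suggests v_N = -2·5^(N - 1) + 4.
When N = 1: the formula gives 2 = 2 = v_1.
Suppose the result is true for N = i, so v_i = -2·5^(i - 1) + 4.
Then v_{i+1} = 5·v_i - 16 = 5·(-2·5^(i - 1) + 4) - 16 = -2·5^i + 4 = -2·5^((i+1) - 1) + 4,
which is the claimed formula at N = i+1.
Hence, by induction on N, the claim holds for every N ≥ 1.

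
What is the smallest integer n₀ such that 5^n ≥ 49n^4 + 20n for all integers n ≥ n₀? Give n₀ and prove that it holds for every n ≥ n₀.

n₀ = 8

At n = 7: 78125 < 117789, so the inequality fails and n₀ ≥ 8. We prove 5^n ≥ 49n^4 + 20n for all n ≥ 8.
For the base case n = 8: 5^n = 390625 and 49n^4 + 20n = 200864, so 390625 ≥ 200864.
For the inductive step, assume it holds for an arbitrary i ≥ 8, so 5^i ≥ 49i^4 + 20i.
Then 5^(i + 1) = 5·(5^i) ≥ 5·(49i^4 + 20i).
Also, for i ≥ 8 we have 5·(49i^4 + 20i) ≥ 49(i+1)^4 + 20(i+1), since 5·(49i^4 + 20i) − (49(i+1)^4 + 20(i+1)) = 196i^4 - 196i^3 - 294i^2 - 116i - 69, which is nonnegative for all i ≥ 8.
Combining, 5^(i + 1) ≥ 49(i+1)^4 + 20(i+1).
Hence, by induction on n, the claim holds for every n ≥ 8.
Hence the smallest such n₀ is 8.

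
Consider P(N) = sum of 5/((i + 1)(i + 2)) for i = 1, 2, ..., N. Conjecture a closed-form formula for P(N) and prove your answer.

P(N) = 5N/(2(N + 2))

We claim P(N) = 5N/(2(N + 2)) for all N ≥ 1.
When N = 1: P(1) = 5/6, and the closed form gives 5/6. They agree.
Inductive step: suppose the statement holds for some i ≥ 1, so P(i) = 5i/(2(i + 2)).
Then P(i+1) = P(i) + (5/((i + 2)(i + 3))) = (5i/(2(i + 2))) + (5/((i + 2)(i + 3))).
Simplifying, P(i+1) = 5(i + 1)/(2(i + 3)) = 5(i+1)/(2((i+1) + 2)),
which is the closed form with N = i+1.
This completes the induction.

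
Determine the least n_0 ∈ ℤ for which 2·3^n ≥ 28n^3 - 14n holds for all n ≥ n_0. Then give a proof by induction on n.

n_0 = 9

At n = 8: 13122 < 14224, so the inequality fails and n_0 ≥ 9. We prove 2·3^n ≥ 28n^3 - 14n for all n ≥ 9.
Base step (n = 9): 2·3^n = 39366 and 28n^3 - 14n = 20286, so 39366 ≥ 20286.
For the inductive step, assume it holds for an arbitrary r ≥ 9, so 2·3^r ≥ 28r^3 - 14r.
Then 2·3^(r + 1) = 3·(2·3^r) ≥ 3·(28r^3 - 14r).
Also, for r ≥ 9 we have 3·(28r^3 - 14r) ≥ 28(r+1)^3 - 14(r+1), since 3·(28r^3 - 14r) − (28(r+1)^3 - 14(r+1)) = 56r^3 - 84r^2 - 112r - 14, which is nonnegative for all r ≥ 9.
Combining, 2·3^(r + 1) ≥ 28(r+1)^3 - 14(r+1).
By the principle of mathematical induction, the result holds for all n ≥ 9.
Hence the smallest such n_0 is 9.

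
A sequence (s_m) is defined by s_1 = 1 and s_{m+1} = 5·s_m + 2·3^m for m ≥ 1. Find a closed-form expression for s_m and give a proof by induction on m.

s_m = -3^m + 4·5^(m - 1)

Computing the first terms: s_1 = 1, s_2 = 11, s_3 = 73. This suggests s_m = -3^m + 4·5^(m - 1).
Base case (m = 1): the formula gives 1 = 1 = s_1.
Inductive step: assume the claim holds for m = k, so s_k = -3^k + 4·5^(k - 1).
Then s_{k+1} = 5·s_k + 2·3^k = 5·(-3^k + 4·5^(k - 1)) + 2·3^k = -3^(k + 1) + 4·5^k = -3^(k+1) + 4·5^((k+1) - 1),
which is the claimed formula at m = k+1.
By induction, the statement is established for all m ≥ 1.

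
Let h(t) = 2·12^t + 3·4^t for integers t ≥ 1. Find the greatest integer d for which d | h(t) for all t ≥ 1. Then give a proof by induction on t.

d = 12

Computing the first values: h(1) = 36 and h(2) = 336; gcd(36, 336) = 12, so d ≤ 12.
We prove 12 | 2·12^t + 3·4^t for all t ≥ 1 by induction on t.
Base case (t = 1): h(1) = 36 = 12·(3), so 12 | h(1).
Inductive step: assume the claim holds for t = j, i.e. 12 | h(j). Then
h(j+1) − 12·h(j) = (2·12^(j+1) + 3·4^(j+1)) − 12·(2·12^j + 3·4^j) = (3)·4^j·(4 − 12) = (-24)·4^j. Since 12 | h(j) by the inductive hypothesis, 12 | 12·h(j); and 12 | -24 since -24 = 12·-2. Therefore 12 | h(j+1).
By the principle of mathematical induction, the result holds for all t ≥ 1.
Therefore the largest such d is 12.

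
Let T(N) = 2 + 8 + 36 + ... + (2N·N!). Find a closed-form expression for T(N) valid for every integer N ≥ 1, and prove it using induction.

We claim T(N) = 2(N + 1)! - 2 for all N ≥ 1.
Base step (N = 1): T(1) = 2, and the closed form gives 2. They agree.
For the inductive step, assume it holds for an arbitrary i ≥ 1, so T(i) = 2(i + 1)! - 2.
Then T(i+1) = T(i) + (2(i + 1)(i + 1)!) = (2(i + 1)! - 2) + (2(i + 1)(i + 1)!).
Simplifying, T(i+1) = 2((i+1) + 1)! - 2,
which is the closed form with N = i+1.
By the principle of mathematical induction, the result holds for all N ≥ 1.

T(N) = 2(N + 1)! - 2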